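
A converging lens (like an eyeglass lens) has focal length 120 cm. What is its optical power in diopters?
P = 1/f = 0.8333 D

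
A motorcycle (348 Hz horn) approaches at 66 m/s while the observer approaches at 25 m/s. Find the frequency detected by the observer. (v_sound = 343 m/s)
f_obs = f·(v + v_o)/(v − v_s) = 462.3 Hz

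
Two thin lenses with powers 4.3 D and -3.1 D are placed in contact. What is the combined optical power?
P_total = P₁ + P₂ = 1.2 D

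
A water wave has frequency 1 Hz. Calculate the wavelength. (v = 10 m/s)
λ = v/f = 10 m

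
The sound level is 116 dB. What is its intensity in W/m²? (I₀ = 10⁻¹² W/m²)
I = I₀·10^(β/10) = 3.98 × 10⁻¹ W/m²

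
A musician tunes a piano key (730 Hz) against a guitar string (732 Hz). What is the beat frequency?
2 Hz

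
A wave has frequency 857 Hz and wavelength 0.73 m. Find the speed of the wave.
v = fλ = 625.6 m/s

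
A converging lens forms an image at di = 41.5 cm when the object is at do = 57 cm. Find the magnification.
M = −di/do = -0.7281 (inverted image)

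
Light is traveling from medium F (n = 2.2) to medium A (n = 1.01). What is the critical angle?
θc = arcsin(n₂/n₁) = 27.33°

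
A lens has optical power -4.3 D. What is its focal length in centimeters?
f = 1/P = -23.26 cm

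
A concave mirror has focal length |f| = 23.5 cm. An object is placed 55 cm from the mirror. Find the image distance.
f = +23.5 cm (concave); 1/di = 1/f − 1/do → di = 41.03 cm (real image, in front of mirror)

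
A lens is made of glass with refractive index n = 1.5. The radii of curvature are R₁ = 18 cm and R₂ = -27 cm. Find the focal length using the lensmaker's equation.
1/f = (n − 1)(1/R₁ − 1/R₂) → f = 21.6 cm (converging lens)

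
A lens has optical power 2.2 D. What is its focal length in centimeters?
f = 1/P = 45.45 cm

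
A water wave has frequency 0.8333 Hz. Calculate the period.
T = 1/f = 1.2 s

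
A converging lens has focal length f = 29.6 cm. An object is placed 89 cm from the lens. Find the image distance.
1/di = 1/f − 1/do → di = 44.35 cm (real image)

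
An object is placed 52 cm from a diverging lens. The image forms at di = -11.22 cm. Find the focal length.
1/f = 1/do + 1/di → f = -14.31 cm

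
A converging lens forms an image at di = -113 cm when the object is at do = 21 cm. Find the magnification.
M = −di/do = 5.381 (upright image)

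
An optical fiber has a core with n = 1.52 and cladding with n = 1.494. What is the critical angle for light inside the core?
θc = arcsin(n_cladding/n_core) = 79.39°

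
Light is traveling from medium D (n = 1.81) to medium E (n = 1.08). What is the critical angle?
θc = arcsin(n₂/n₁) = 36.63°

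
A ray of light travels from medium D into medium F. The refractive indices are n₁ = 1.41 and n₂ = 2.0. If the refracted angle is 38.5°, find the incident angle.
sin θ₁ = (n₂/n₁)·sin θ₂ → θ₁ = 62.01°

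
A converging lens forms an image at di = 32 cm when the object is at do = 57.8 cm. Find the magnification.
M = −di/do = -0.5536 (inverted image)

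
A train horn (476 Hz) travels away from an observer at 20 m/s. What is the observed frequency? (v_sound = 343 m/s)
f_obs = f·v/(v + v_s) = 449.8 Hz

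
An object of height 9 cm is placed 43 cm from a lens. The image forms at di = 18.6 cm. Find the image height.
hi = (-di/do) × ho = -3.893 cm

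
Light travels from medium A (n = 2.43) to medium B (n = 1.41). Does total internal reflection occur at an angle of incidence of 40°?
θc = arcsin(n₂/n₁) = 35.47°; 40° > θc, so yes — total internal reflection.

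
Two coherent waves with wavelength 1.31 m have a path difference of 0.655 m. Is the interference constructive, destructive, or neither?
destructive — path difference = 0.5λ, an odd multiple of λ/2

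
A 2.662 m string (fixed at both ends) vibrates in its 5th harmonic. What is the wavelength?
λₙ = 2L/n = 1.065 m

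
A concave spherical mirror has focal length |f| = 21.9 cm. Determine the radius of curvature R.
R = 2|f| = 43.8 cm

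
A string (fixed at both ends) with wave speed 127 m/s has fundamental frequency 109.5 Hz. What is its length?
L = v/(2f₁) = 0.5799 m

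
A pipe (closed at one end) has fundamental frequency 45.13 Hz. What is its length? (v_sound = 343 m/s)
L = v/(4f₁) = 1.9 m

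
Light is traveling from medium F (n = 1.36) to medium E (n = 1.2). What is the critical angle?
θc = arcsin(n₂/n₁) = 61.93°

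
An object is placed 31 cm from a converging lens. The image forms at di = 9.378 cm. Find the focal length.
1/f = 1/do + 1/di → f = 7.2 cm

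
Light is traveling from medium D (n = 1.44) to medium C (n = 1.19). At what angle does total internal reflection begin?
θc = arcsin(n₂/n₁) = 55.73°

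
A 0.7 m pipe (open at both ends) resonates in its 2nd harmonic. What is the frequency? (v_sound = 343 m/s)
fₙ = nv/(2L) = 490 Hz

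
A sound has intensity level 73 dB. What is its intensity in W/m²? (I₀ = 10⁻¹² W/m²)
I = I₀·10^(β/10) = 2.00 × 10⁻⁵ W/m²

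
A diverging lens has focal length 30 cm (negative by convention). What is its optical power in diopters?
P = 1/f = -3.333 D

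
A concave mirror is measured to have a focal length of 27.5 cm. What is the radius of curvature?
R = 2|f| = 55 cm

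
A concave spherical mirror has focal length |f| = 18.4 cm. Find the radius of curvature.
R = 2|f| = 36.8 cm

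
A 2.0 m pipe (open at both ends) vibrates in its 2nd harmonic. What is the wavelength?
λₙ = 2L/n = 2 m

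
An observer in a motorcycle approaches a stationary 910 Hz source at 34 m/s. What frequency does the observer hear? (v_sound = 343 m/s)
f_obs = f·(v + v_o)/v = 1000 Hz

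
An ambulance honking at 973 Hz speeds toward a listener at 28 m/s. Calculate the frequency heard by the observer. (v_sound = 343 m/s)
f_obs = f·v/(v − v_s) = 1059 Hz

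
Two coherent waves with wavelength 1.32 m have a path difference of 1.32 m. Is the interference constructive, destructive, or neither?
constructive — path difference = 1λ, a whole number of wavelengths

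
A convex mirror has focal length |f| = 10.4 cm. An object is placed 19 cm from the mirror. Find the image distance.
f = −10.4 cm (convex); 1/di = 1/f − 1/do → di = -6.721 cm (virtual image, behind mirror)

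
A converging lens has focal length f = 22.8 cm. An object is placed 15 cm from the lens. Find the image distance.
1/di = 1/f − 1/do → di = -43.85 cm (virtual image)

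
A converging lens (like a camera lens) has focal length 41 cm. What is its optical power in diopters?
P = 1/f = 2.439 D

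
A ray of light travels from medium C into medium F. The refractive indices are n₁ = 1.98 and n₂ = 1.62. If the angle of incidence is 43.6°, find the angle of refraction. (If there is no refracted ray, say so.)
sin θ₂ = (n₁/n₂)·sin θ₁ = 0.8429 → θ₂ = 57.44°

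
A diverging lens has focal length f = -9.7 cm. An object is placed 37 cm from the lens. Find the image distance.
1/di = 1/f − 1/do → di = -7.685 cm (virtual image)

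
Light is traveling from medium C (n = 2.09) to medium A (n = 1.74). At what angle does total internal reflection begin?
θc = arcsin(n₂/n₁) = 56.36°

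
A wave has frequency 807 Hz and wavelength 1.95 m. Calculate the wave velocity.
v = fλ = 1574 m/s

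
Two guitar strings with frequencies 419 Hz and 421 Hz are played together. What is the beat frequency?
2 Hz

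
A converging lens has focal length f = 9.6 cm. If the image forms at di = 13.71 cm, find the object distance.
1/do = 1/f − 1/di → do = 32.02 cm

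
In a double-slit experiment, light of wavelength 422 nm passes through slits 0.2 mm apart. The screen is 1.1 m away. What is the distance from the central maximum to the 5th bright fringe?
y = mλL/d = 11.61 mm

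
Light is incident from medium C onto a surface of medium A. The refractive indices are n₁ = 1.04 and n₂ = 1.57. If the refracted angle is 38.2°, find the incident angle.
sin θ₁ = (n₂/n₁)·sin θ₂ → θ₁ = 69°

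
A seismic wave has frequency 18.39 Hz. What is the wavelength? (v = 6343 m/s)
λ = v/f = 344.9 m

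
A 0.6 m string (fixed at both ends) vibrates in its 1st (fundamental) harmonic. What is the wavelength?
λₙ = 2L/n = 1.2 m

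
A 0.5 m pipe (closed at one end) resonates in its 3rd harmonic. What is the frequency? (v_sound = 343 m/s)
fₙ = nv/(4L) = 514.5 Hz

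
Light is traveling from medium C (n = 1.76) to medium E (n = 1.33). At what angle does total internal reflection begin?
θc = arcsin(n₂/n₁) = 49.08°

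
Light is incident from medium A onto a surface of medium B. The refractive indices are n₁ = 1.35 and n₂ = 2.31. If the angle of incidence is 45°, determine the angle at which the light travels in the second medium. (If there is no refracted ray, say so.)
sin θ₂ = (n₁/n₂)·sin θ₁ = 0.4132 → θ₂ = 24.41°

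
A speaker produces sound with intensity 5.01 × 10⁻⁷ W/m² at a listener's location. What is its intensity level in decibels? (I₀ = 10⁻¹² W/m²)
β = 10·log₁₀(I/I₀) = 57 dB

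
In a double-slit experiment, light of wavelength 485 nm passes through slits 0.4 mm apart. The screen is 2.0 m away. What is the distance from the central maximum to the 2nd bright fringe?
y = mλL/d = 4.85 mm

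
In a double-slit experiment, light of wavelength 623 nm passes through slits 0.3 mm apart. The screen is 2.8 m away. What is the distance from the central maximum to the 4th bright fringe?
y = mλL/d = 23.26 mm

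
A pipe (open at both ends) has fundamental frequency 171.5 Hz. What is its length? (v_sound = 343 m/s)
L = v/(2f₁) = 1 m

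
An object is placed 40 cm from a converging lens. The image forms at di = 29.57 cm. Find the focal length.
1/f = 1/do + 1/di → f = 17 cm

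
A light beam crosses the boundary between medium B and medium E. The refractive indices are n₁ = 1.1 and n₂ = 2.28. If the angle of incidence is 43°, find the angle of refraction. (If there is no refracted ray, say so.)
sin θ₂ = (n₁/n₂)·sin θ₁ = 0.329 → θ₂ = 19.21°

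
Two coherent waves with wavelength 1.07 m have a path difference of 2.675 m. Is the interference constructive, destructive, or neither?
destructive — path difference = 2.5λ, an odd multiple of λ/2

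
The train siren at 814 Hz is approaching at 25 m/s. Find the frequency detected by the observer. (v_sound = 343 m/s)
f_obs = f·v/(v − v_s) = 878 Hz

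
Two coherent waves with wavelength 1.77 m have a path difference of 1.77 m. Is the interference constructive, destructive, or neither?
constructive — path difference = 1λ, a whole number of wavelengths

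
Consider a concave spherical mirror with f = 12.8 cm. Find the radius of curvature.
R = 2|f| = 25.6 cm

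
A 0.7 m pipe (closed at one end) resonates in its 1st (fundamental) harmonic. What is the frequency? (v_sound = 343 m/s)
fₙ = nv/(4L) = 122.5 Hz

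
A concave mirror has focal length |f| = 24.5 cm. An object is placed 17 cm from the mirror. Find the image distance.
f = +24.5 cm (concave); 1/di = 1/f − 1/do → di = -55.53 cm (virtual image, behind mirror)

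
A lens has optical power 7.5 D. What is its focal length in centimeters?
f = 1/P = 13.33 cm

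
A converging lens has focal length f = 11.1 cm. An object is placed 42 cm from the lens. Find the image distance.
1/di = 1/f − 1/do → di = 15.09 cm (real image)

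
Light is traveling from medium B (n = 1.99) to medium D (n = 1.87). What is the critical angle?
θc = arcsin(n₂/n₁) = 70°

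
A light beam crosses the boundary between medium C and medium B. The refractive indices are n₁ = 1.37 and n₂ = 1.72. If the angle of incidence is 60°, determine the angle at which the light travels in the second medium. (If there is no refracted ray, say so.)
sin θ₂ = (n₁/n₂)·sin θ₁ = 0.6898 → θ₂ = 43.61°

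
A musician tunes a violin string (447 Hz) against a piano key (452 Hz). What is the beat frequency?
5 Hz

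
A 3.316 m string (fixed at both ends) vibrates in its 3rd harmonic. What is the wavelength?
λₙ = 2L/n = 2.211 m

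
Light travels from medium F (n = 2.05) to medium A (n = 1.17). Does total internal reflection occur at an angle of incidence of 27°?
θc = arcsin(n₂/n₁) = 34.8°; 27° < θc, so no — the ray refracts.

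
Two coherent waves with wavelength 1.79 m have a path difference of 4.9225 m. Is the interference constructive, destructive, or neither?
neither (partial) — path difference = 2.75λ, neither a whole number of wavelengths nor an odd multiple of λ/2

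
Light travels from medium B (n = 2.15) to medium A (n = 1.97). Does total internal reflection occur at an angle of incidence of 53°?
θc = arcsin(n₂/n₁) = 66.39°; 53° < θc, so no — the ray refracts.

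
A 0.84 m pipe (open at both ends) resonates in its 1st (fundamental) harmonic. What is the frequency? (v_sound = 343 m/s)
fₙ = nv/(2L) = 204.2 Hz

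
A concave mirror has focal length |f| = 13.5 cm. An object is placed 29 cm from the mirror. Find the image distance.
f = +13.5 cm (concave); 1/di = 1/f − 1/do → di = 25.26 cm (real image, in front of mirror)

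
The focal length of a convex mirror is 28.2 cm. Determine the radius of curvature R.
R = 2|f| = 56.4 cm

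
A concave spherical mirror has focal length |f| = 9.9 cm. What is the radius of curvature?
R = 2|f| = 19.8 cm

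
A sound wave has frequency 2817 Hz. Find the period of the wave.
T = 1/f = 3.550 × 10⁻⁴ s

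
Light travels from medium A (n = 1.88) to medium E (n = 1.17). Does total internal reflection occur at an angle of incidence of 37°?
θc = arcsin(n₂/n₁) = 38.49°; 37° < θc, so no — the ray refracts.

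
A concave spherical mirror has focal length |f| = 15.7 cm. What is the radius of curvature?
R = 2|f| = 31.4 cm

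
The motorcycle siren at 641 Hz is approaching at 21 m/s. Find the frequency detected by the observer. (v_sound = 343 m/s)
f_obs = f·v/(v − v_s) = 682.8 Hz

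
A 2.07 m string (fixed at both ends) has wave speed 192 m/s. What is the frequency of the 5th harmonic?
fₙ = nv/(2L) = 231.9 Hz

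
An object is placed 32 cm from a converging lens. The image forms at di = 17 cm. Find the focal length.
1/f = 1/do + 1/di → f = 11.1 cm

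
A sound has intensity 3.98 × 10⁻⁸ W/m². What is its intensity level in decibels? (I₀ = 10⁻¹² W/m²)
β = 10·log₁₀(I/I₀) = 46 dB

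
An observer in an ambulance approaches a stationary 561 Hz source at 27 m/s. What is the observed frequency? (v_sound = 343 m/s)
f_obs = f·(v + v_o)/v = 605.2 Hz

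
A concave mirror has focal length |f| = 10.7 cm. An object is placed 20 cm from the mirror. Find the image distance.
f = +10.7 cm (concave); 1/di = 1/f − 1/do → di = 23.01 cm (real image, in front of mirror)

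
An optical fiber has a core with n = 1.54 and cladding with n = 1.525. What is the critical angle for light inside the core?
θc = arcsin(n_cladding/n_core) = 82°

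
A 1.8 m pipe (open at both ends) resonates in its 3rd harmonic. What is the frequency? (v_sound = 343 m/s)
fₙ = nv/(2L) = 285.8 Hz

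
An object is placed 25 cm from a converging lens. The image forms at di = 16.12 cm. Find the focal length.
1/f = 1/do + 1/di → f = 9.801 cm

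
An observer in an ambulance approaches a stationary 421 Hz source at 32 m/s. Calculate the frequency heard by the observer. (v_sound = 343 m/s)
f_obs = f·(v + v_o)/v = 460.3 Hz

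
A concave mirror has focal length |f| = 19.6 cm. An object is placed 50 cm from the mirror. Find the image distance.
f = +19.6 cm (concave); 1/di = 1/f − 1/do → di = 32.24 cm (real image, in front of mirror)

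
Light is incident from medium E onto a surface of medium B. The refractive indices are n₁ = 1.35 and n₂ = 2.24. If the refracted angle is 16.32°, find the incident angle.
sin θ₁ = (n₂/n₁)·sin θ₂ → θ₁ = 27.79°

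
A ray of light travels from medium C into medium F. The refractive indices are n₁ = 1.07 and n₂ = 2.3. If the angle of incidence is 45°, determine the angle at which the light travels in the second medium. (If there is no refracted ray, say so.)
sin θ₂ = (n₁/n₂)·sin θ₁ = 0.329 → θ₂ = 19.21°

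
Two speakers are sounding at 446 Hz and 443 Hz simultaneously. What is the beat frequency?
3 Hz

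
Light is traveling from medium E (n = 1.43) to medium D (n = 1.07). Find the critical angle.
θc = arcsin(n₂/n₁) = 48.44°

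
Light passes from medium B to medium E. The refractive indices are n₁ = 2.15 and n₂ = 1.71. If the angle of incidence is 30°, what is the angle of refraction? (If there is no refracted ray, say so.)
sin θ₂ = (n₁/n₂)·sin θ₁ = 0.6287 → θ₂ = 38.95°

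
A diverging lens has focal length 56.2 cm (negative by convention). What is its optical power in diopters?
P = 1/f = -1.779 D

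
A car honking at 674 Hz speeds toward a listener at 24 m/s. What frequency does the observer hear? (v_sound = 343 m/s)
f_obs = f·v/(v − v_s) = 724.7 Hz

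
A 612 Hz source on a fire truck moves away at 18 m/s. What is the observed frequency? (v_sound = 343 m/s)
f_obs = f·v/(v + v_s) = 581.5 Hz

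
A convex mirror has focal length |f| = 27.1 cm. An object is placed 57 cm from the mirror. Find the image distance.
f = −27.1 cm (convex); 1/di = 1/f − 1/do → di = -18.37 cm (virtual image, behind mirror)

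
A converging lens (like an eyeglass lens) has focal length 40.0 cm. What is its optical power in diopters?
P = 1/f = 2.5 D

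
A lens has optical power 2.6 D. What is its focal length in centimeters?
f = 1/P = 38.46 cm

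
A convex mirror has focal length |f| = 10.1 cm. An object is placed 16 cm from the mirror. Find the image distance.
f = −10.1 cm (convex); 1/di = 1/f − 1/do → di = -6.192 cm (virtual image, behind mirror)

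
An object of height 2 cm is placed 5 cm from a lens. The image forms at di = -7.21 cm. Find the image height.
hi = (-di/do) × ho = 2.884 cm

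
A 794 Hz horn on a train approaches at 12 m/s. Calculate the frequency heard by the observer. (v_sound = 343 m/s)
f_obs = f·v/(v − v_s) = 822.8 Hz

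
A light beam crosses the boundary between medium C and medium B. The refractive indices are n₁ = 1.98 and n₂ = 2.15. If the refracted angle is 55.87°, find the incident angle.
sin θ₁ = (n₂/n₁)·sin θ₂ → θ₁ = 64.01°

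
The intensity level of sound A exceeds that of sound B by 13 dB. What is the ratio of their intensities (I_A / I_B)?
I_A/I_B = 10^(Δβ/10) = 19.95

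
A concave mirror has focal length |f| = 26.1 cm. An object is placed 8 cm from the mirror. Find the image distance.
f = +26.1 cm (concave); 1/di = 1/f − 1/do → di = -11.54 cm (virtual image, behind mirror)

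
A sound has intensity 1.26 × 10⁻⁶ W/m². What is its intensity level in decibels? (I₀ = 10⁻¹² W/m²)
β = 10·log₁₀(I/I₀) = 61 dB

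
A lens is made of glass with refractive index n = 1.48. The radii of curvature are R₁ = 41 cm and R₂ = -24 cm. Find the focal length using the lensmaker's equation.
1/f = (n − 1)(1/R₁ − 1/R₂) → f = 31.54 cm (converging lens)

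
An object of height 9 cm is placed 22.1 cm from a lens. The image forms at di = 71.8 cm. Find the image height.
hi = (-di/do) × ho = -29.24 cm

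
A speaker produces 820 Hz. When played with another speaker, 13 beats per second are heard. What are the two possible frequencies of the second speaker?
f₂ = 820 ± 13 Hz → 833 Hz or 807 Hz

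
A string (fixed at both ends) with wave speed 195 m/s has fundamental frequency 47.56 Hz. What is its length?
L = v/(2f₁) = 2.05 m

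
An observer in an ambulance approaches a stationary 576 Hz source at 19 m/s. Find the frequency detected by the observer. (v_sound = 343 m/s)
f_obs = f·(v + v_o)/v = 607.9 Hz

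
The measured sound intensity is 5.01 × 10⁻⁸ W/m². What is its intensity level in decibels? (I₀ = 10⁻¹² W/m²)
β = 10·log₁₀(I/I₀) = 47 dB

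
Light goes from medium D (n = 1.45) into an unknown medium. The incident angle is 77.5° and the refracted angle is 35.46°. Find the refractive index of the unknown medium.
n₂ = n₁·sin θ₁ / sin θ₂ = 2.44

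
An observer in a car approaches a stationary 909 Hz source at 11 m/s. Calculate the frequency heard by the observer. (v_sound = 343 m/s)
f_obs = f·(v + v_o)/v = 938.2 Hz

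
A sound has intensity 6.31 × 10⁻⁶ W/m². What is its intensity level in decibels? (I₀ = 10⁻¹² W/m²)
β = 10·log₁₀(I/I₀) = 68 dB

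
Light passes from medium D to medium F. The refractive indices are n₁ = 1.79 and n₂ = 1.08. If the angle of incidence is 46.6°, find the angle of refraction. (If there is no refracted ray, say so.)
sin θ₂ = (n₁/n₂)·sin θ₁ = 1.204 > 1, so there is no refracted ray — the light undergoes total internal reflection.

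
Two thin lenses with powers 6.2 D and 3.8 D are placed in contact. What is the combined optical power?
P_total = P₁ + P₂ = 10.0 D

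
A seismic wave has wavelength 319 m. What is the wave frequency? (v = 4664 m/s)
f = v/λ = 14.62 Hz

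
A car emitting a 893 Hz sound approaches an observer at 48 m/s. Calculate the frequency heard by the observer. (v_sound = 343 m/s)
f_obs = f·v/(v − v_s) = 1038 Hz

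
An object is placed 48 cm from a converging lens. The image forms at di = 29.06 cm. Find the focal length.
1/f = 1/do + 1/di → f = 18.1 cm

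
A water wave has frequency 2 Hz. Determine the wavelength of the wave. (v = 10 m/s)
λ = v/f = 5 m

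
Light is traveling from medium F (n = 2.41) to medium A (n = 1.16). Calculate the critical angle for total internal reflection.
θc = arcsin(n₂/n₁) = 28.77°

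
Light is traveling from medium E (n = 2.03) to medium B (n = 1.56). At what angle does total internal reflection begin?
θc = arcsin(n₂/n₁) = 50.22°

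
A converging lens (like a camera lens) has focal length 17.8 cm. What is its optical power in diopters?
P = 1/f = 5.618 D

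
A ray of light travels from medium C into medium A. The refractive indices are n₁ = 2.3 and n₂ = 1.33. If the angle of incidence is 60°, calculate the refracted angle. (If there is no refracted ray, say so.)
sin θ₂ = (n₁/n₂)·sin θ₁ = 1.498 > 1, so there is no refracted ray — the light undergoes total internal reflection.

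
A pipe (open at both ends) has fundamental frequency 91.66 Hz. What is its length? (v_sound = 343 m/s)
L = v/(2f₁) = 1.871 m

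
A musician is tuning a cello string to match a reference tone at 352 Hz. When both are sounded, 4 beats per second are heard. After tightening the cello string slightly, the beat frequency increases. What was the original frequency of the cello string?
356 Hz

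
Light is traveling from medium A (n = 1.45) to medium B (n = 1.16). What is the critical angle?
θc = arcsin(n₂/n₁) = 53.13°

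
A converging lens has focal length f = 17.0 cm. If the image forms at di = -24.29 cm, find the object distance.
1/do = 1/f − 1/di → do = 10 cm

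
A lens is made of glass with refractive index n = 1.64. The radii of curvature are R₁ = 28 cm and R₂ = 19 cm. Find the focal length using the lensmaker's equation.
1/f = (n − 1)(1/R₁ − 1/R₂) → f = -92.36 cm (diverging lens)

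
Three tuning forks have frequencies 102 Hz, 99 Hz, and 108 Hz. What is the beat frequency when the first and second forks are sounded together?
3 Hz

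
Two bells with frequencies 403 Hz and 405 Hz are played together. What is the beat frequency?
2 Hz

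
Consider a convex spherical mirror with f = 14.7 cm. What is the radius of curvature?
R = 2|f| = 29.4 cm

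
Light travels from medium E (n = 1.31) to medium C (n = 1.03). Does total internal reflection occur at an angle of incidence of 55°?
θc = arcsin(n₂/n₁) = 51.84°; 55° > θc, so yes — total internal reflection.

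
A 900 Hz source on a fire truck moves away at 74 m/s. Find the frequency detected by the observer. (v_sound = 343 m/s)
f_obs = f·v/(v + v_s) = 740.3 Hz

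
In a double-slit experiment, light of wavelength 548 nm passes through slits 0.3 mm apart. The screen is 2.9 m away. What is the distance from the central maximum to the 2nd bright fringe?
y = mλL/d = 10.59 mm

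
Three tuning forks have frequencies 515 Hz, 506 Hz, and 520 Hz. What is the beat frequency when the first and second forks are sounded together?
9 Hz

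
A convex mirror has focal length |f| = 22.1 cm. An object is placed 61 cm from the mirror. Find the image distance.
f = −22.1 cm (convex); 1/di = 1/f − 1/do → di = -16.22 cm (virtual image, behind mirror)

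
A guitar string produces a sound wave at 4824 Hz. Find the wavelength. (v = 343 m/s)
λ = v/f = 0.0711 m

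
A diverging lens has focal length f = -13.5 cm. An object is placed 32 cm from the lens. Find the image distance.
1/di = 1/f − 1/do → di = -9.495 cm (virtual image)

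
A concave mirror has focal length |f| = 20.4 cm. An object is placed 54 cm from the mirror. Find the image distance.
f = +20.4 cm (concave); 1/di = 1/f − 1/do → di = 32.79 cm (real image, in front of mirror)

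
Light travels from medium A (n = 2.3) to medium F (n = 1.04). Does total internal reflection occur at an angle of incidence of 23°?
θc = arcsin(n₂/n₁) = 26.88°; 23° < θc, so no — the ray refracts.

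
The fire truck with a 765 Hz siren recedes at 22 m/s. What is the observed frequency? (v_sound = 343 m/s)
f_obs = f·v/(v + v_s) = 718.9 Hz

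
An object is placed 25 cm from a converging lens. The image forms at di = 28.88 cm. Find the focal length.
1/f = 1/do + 1/di → f = 13.4 cm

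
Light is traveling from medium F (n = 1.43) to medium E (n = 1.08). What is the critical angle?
θc = arcsin(n₂/n₁) = 49.05°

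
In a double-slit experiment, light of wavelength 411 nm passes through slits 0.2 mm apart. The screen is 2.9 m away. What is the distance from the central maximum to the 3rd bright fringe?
y = mλL/d = 17.88 mm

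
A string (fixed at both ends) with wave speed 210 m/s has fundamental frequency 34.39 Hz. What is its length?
L = v/(2f₁) = 3.053 m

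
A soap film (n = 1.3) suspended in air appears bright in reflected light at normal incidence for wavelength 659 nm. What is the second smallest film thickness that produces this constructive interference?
2nt = (m − ½)λ with m = 2 → t = (m − ½)λ/(2n) = 380.2 nm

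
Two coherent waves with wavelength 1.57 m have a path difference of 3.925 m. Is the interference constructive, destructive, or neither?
destructive — path difference = 2.5λ, an odd multiple of λ/2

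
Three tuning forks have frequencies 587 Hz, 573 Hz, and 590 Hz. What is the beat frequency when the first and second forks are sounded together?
14 Hz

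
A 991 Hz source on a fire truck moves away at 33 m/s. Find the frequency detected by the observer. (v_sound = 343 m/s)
f_obs = f·v/(v + v_s) = 904 Hz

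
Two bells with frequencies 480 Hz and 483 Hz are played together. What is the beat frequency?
3 Hz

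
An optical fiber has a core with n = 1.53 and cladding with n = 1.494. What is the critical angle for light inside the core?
θc = arcsin(n_cladding/n_core) = 77.55°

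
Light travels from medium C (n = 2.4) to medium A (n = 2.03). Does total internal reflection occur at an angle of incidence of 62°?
θc = arcsin(n₂/n₁) = 57.76°; 62° > θc, so yes — total internal reflection.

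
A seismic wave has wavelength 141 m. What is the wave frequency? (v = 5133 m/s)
f = v/λ = 36.4 Hz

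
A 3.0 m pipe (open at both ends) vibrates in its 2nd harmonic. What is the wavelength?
λₙ = 2L/n = 3 m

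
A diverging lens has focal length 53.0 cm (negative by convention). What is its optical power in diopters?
P = 1/f = -1.887 D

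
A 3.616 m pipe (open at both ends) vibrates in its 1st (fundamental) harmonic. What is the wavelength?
λₙ = 2L/n = 7.232 m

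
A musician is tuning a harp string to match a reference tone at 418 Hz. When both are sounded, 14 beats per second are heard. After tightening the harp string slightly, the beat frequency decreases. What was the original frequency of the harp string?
404 Hz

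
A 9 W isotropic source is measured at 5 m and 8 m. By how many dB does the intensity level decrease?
Δβ = 20·log₁₀(r₂/r₁) = 4.082 dB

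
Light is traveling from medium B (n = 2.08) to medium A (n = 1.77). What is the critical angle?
θc = arcsin(n₂/n₁) = 58.32°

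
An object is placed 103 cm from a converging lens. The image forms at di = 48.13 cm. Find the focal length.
1/f = 1/do + 1/di → f = 32.8 cm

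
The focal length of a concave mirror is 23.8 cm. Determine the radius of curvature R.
R = 2|f| = 47.6 cm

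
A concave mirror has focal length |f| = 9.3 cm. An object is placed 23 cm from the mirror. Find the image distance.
f = +9.3 cm (concave); 1/di = 1/f − 1/do → di = 15.61 cm (real image, in front of mirror)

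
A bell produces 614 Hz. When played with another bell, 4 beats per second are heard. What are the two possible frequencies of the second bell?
f₂ = 614 ± 4 Hz → 618 Hz or 610 Hz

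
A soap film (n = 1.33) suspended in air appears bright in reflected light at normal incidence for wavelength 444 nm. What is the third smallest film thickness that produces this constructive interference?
2nt = (m − ½)λ with m = 3 → t = (m − ½)λ/(2n) = 417.3 nm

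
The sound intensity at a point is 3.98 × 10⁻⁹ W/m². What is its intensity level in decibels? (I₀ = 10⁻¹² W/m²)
β = 10·log₁₀(I/I₀) = 36 dB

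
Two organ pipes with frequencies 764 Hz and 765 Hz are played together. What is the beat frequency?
1 Hz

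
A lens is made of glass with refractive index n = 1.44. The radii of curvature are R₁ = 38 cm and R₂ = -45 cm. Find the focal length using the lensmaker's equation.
1/f = (n − 1)(1/R₁ − 1/R₂) → f = 46.82 cm (converging lens)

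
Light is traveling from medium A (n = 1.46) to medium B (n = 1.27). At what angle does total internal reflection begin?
θc = arcsin(n₂/n₁) = 60.44°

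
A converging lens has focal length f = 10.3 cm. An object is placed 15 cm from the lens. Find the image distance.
1/di = 1/f − 1/do → di = 32.87 cm (real image)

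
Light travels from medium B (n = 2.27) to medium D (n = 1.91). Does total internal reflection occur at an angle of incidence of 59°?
θc = arcsin(n₂/n₁) = 57.29°; 59° > θc, so yes — total internal reflection.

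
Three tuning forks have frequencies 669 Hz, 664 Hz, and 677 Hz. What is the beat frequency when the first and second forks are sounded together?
5 Hz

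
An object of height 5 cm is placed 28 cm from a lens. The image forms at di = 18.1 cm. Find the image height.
hi = (-di/do) × ho = -3.232 cm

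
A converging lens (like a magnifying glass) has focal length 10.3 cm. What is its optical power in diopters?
P = 1/f = 9.709 D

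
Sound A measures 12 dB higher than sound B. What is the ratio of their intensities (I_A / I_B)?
I_A/I_B = 10^(Δβ/10) = 15.85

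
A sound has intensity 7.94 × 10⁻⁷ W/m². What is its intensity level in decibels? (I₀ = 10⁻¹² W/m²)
β = 10·log₁₀(I/I₀) = 59 dB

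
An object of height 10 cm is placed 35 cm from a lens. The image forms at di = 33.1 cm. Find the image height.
hi = (-di/do) × ho = -9.457 cm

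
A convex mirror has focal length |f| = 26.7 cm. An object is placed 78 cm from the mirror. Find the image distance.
f = −26.7 cm (convex); 1/di = 1/f − 1/do → di = -19.89 cm (virtual image, behind mirror)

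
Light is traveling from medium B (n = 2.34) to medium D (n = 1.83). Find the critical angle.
θc = arcsin(n₂/n₁) = 51.45°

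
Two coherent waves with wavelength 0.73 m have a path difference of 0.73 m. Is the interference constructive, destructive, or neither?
constructive — path difference = 1λ, a whole number of wavelengths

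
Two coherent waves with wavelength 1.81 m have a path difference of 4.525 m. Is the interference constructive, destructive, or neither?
destructive — path difference = 2.5λ, an odd multiple of λ/2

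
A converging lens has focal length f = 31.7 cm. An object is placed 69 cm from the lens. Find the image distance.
1/di = 1/f − 1/do → di = 58.64 cm (real image)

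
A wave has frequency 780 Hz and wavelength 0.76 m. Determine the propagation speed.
v = fλ = 592.8 m/s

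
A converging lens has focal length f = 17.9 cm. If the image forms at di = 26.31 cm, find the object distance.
1/do = 1/f − 1/di → do = 56 cm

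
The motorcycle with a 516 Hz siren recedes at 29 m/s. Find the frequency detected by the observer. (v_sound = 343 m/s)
f_obs = f·v/(v + v_s) = 475.8 Hz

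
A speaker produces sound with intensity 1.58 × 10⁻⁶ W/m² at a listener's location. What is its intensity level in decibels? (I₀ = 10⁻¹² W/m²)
β = 10·log₁₀(I/I₀) = 61.99 dB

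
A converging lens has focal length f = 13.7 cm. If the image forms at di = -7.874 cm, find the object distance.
1/do = 1/f − 1/di → do = 5 cm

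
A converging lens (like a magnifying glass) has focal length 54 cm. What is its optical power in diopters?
P = 1/f = 1.852 D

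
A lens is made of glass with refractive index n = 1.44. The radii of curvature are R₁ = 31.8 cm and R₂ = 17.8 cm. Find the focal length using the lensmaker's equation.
1/f = (n − 1)(1/R₁ − 1/R₂) → f = -91.89 cm (diverging lens)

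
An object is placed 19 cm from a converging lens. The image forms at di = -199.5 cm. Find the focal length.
1/f = 1/do + 1/di → f = 21 cm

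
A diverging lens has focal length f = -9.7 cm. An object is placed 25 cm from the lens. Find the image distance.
1/di = 1/f − 1/do → di = -6.988 cm (virtual image)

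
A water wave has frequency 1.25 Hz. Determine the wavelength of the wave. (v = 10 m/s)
λ = v/f = 8 m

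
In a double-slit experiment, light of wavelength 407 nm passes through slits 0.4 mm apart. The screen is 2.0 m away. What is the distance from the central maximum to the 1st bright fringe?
y = mλL/d = 2.035 mm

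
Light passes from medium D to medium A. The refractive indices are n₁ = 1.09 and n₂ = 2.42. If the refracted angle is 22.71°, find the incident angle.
sin θ₁ = (n₂/n₁)·sin θ₂ → θ₁ = 59°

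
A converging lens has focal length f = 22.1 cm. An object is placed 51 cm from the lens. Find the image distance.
1/di = 1/f − 1/do → di = 39 cm (real image)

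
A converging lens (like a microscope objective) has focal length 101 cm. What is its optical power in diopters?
P = 1/f = 0.9901 D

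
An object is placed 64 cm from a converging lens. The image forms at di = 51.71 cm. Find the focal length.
1/f = 1/do + 1/di → f = 28.6 cm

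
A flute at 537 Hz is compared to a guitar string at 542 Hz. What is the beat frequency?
5 Hz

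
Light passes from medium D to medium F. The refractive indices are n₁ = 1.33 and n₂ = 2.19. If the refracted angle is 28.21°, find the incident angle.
sin θ₁ = (n₂/n₁)·sin θ₂ → θ₁ = 51.11°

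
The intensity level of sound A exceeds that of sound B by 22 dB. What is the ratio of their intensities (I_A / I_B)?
I_A/I_B = 10^(Δβ/10) = 158.5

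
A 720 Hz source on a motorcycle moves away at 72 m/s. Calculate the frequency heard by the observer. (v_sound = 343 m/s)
f_obs = f·v/(v + v_s) = 595.1 Hz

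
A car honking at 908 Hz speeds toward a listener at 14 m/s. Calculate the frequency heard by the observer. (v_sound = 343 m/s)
f_obs = f·v/(v − v_s) = 946.6 Hz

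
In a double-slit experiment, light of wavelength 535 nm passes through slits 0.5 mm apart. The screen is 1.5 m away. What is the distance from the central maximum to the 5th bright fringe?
y = mλL/d = 8.025 mm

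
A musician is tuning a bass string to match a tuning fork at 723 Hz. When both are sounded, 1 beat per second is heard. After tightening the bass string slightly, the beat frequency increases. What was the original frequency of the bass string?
724 Hz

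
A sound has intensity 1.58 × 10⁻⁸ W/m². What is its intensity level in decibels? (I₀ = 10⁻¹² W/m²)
β = 10·log₁₀(I/I₀) = 41.99 dB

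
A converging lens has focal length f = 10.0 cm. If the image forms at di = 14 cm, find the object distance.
1/do = 1/f − 1/di → do = 35 cm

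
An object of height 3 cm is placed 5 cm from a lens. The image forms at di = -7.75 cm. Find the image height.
hi = (-di/do) × ho = 4.65 cm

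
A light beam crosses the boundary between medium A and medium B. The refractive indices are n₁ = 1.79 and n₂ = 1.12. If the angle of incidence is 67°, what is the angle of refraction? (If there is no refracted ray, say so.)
sin θ₂ = (n₁/n₂)·sin θ₁ = 1.471 > 1, so there is no refracted ray — the light undergoes total internal reflection.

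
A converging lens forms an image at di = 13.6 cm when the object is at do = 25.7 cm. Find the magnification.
M = −di/do = -0.5292 (inverted image)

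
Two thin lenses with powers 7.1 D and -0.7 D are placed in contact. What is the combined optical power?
P_total = P₁ + P₂ = 6.4 D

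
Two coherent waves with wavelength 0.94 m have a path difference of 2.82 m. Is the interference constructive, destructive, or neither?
constructive — path difference = 3λ, a whole number of wavelengths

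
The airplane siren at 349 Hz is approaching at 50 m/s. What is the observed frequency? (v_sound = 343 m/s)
f_obs = f·v/(v − v_s) = 408.6 Hz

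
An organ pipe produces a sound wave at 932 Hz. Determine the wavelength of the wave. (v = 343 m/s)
λ = v/f = 0.368 m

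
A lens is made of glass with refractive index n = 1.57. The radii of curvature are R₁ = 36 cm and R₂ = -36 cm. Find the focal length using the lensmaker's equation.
1/f = (n − 1)(1/R₁ − 1/R₂) → f = 31.58 cm (converging lens)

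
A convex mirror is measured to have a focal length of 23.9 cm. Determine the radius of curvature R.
R = 2|f| = 47.8 cm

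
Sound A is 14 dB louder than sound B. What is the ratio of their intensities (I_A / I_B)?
I_A/I_B = 10^(Δβ/10) = 25.12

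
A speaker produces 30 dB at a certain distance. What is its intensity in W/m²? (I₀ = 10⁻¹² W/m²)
I = I₀·10^(β/10) = 1.00 × 10⁻⁹ W/m²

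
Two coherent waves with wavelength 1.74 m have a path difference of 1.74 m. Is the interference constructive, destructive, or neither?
constructive — path difference = 1λ, a whole number of wavelengths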